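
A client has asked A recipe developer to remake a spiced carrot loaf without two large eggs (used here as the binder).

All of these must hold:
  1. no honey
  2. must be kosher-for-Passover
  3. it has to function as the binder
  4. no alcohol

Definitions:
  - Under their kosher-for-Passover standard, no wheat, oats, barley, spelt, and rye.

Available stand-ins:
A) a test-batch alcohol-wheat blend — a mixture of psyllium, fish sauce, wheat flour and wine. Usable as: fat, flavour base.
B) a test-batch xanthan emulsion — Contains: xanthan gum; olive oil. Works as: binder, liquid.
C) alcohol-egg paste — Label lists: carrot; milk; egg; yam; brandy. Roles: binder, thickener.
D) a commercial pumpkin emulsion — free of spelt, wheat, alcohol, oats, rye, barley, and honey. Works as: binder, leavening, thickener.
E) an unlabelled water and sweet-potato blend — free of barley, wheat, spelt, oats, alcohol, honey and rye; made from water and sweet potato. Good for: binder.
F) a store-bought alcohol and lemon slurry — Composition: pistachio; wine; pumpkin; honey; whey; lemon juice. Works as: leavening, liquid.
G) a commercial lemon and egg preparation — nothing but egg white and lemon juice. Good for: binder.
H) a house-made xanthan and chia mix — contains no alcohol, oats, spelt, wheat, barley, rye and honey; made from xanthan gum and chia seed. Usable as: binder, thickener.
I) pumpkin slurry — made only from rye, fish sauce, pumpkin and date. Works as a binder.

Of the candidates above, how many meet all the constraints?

A: not usable as a binder; has wheat flour, so not kosher-for-Passover (and 1 more) — no
B: only xanthan gum and olive oil; none excluded — OK
C: has brandy, so not alcohol-free — out
D: works as a binder, no honey, no alcohol — keep
E: no alcohol, no honey — keep
F: not usable as a binder; has wine, so not alcohol-free (and 1 more) — out
G: only egg white and lemon juice; none excluded — keep
H: works as a binder, no honey, kosher-for-Passover — valid
I: has rye, so not kosher-for-Passover — no

5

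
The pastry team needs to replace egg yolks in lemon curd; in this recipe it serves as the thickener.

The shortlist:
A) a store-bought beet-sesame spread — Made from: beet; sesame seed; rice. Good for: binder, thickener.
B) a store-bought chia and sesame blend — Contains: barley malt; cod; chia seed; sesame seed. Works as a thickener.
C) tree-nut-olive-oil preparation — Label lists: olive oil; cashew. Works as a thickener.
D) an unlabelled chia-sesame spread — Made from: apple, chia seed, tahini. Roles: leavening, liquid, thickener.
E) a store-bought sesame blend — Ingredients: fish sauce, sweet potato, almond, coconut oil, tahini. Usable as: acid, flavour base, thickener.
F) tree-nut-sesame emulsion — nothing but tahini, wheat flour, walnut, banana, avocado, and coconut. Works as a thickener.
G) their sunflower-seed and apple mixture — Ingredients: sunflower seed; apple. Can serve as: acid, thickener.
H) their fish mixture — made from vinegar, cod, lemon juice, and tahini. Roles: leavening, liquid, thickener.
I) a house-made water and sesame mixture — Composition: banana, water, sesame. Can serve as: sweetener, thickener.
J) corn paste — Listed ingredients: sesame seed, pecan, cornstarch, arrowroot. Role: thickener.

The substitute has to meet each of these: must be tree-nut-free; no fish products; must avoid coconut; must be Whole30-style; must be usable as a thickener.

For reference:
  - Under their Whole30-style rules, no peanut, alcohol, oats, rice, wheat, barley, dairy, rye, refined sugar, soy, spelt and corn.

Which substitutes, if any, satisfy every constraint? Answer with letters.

A: has rice, so not Whole30-style — out
B: has barley malt, so not Whole30-style; has cod, so not fish-free — out
C: has cashew, so not tree-nut-free — out
D: Whole30-style, no tree nuts — keep
E: has fish sauce, so not fish-free; has almond, so not tree-nut-free (and 1 more) — out
F: has wheat flour, so not Whole30-style; has walnut, so not tree-nut-free (and 1 more) — out
G: all constraints satisfied — valid
H: has cod, so not fish-free — reject
I: works as a thickener, no coconut, no tree nuts — keep
J: has cornstarch, so not Whole30-style; has pecan, so not tree-nut-free — reject

D, G, I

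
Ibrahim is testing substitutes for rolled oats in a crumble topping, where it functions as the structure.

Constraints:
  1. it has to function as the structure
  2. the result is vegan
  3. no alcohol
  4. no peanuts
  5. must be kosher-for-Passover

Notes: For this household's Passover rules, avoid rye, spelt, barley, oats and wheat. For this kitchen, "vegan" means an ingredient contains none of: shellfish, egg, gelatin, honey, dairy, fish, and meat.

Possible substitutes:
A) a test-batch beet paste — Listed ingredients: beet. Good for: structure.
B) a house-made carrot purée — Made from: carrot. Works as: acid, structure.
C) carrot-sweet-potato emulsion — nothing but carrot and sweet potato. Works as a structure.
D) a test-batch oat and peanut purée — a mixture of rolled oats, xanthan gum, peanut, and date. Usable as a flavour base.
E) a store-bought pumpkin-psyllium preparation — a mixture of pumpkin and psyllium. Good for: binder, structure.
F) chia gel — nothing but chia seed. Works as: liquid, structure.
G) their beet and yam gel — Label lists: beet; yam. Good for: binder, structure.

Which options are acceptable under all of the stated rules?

A: works as a structure, kosher-for-Passover, vegan — keep
B: works as a structure, kosher-for-Passover, no alcohol — valid
C: works as a structure, no alcohol, kosher-for-Passover — keep
D: not usable as a structure; has rolled oats, so not kosher-for-Passover (and 1 more) — no
E: only psyllium and pumpkin; none excluded — valid
F: every rule checks out — OK
G: works as a structure, kosher-for-Passover, no peanut — keep

A, B, C, E, F, G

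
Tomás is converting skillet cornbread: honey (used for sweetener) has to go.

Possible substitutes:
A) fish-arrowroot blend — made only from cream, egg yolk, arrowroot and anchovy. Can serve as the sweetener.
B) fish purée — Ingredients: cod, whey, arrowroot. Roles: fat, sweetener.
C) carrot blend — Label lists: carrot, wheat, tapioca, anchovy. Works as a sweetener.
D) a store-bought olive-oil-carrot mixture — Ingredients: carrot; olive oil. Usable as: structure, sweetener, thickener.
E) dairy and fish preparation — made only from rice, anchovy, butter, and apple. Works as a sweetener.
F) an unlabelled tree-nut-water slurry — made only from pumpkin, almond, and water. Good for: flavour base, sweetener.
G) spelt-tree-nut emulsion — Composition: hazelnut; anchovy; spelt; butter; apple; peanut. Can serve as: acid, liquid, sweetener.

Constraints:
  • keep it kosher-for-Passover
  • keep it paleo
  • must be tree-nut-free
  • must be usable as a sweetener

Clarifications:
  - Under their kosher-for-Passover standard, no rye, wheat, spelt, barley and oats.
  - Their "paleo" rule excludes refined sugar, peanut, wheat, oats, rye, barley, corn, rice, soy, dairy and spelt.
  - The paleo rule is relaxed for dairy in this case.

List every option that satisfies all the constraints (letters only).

A: dairy is permitted under the paleo carve-out; nothing else excluded — keep
B: dairy is permitted under the paleo carve-out; nothing else excluded — OK
C: has wheat, so not kosher-for-Passover; has wheat, so not paleo — no
D: every rule checks out — valid
E: has rice, so not paleo — out
F: has almond, so not tree-nut-free — no
G: has spelt, so not kosher-for-Passover; has peanut, so not paleo (and 1 more) — reject

A, B, D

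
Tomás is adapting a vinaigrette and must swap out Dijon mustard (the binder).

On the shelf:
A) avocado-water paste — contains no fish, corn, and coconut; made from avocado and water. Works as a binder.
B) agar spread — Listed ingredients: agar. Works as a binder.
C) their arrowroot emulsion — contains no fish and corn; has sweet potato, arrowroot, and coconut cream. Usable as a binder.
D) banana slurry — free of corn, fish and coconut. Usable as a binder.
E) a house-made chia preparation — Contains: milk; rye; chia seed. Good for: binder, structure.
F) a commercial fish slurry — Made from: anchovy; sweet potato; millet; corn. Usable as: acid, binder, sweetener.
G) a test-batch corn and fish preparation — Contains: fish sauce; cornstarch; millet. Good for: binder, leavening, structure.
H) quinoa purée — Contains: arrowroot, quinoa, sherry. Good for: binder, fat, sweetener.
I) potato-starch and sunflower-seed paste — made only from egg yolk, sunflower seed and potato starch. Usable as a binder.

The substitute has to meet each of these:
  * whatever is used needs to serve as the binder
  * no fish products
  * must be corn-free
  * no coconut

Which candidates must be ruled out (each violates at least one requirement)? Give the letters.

A: all constraints satisfied — keep
B: only agar; none excluded — OK
C: has coconut cream, so not coconut-free — reject
D: all constraints satisfied — valid
E: every rule checks out — OK
F: has anchovy, so not fish-free; has corn, so not corn-free — out
G: has fish sauce, so not fish-free; has cornstarch, so not corn-free — no
H: nothing on the exclusion list — valid
I: works as a binder, no corn, no fish — OK

C, F, G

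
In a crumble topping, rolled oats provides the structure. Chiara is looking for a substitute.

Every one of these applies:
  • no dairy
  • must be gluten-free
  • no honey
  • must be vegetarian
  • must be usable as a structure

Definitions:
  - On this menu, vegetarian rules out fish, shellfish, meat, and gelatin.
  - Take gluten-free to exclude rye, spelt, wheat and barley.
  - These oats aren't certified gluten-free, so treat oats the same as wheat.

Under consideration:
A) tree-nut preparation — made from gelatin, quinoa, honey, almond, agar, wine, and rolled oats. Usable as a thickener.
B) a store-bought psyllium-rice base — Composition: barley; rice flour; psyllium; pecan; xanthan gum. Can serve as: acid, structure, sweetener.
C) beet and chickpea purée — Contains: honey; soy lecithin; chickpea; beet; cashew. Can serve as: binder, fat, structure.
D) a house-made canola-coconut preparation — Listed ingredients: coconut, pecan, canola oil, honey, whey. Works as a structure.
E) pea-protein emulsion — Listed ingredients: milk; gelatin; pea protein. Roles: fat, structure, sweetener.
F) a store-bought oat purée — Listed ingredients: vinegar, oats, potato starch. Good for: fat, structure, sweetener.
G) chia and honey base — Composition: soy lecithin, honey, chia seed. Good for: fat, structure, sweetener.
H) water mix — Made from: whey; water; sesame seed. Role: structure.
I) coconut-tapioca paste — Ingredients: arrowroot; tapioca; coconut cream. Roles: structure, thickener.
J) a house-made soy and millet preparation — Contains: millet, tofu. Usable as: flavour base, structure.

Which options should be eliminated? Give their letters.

A: not usable as a structure; has gelatin, so not vegetarian (and 2 more) — reject
B: has barley, so not gluten-free — out
C: has honey, so not honey-free — no
D: has honey, so not honey-free; has whey, so not dairy-free — reject
E: has gelatin, so not vegetarian; has milk, so not dairy-free — out
F: has oats, so not gluten-free — out
G: has honey, so not honey-free — out
H: has whey, so not dairy-free — no
I: only coconut cream, tapioca and arrowroot; none excluded — valid
J: works as a structure, vegetarian, no honey — keep

A, B, C, D, E, F, G, H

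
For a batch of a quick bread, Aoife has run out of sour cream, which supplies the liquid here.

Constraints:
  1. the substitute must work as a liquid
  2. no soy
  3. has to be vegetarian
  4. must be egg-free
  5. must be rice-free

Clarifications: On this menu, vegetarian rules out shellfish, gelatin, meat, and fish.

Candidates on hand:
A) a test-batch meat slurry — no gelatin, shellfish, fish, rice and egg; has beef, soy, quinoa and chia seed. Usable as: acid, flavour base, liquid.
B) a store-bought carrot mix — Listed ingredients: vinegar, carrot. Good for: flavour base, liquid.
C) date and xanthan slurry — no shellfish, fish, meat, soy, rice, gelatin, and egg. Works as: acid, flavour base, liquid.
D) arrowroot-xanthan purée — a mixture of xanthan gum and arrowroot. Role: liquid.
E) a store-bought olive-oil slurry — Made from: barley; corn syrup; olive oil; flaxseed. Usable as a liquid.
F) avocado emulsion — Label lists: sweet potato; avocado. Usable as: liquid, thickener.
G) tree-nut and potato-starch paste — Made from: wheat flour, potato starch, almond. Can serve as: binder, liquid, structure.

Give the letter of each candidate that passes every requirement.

A: has beef, so not vegetarian; has soy, so not soy-free — reject
B: only vinegar and carrot; none excluded — OK
C: every rule checks out — valid
D: only arrowroot and xanthan gum; none excluded — OK
E: barley and corn syrup etc. — none of it excluded — valid
F: nothing on the exclusion list — valid
G: only almond, wheat flour and potato starch; none excluded — OK

B, C, D, E, F, G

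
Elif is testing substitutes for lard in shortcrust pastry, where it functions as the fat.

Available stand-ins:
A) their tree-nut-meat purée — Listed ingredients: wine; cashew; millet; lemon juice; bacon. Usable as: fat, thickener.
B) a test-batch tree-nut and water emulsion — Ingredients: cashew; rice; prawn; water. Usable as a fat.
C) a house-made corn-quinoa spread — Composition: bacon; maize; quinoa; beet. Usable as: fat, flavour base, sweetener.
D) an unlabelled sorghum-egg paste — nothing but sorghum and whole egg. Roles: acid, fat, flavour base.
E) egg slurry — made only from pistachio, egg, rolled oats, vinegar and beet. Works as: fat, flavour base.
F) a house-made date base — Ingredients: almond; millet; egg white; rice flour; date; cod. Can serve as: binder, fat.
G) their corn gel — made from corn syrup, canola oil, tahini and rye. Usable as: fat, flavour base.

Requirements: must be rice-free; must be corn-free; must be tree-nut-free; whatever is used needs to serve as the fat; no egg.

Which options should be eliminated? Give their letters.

A, B, C, D, E, F, G

A: has cashew, so not tree-nut-free — out
B: has cashew, so not tree-nut-free; has rice, so not rice-free — reject
C: has maize, so not corn-free — no
D: has whole egg, so not egg-free — reject
E: has pistachio, so not tree-nut-free; has egg, so not egg-free — no
F: has almond, so not tree-nut-free; has rice flour, so not rice-free (and 1 more) — reject
G: has corn syrup, so not corn-free — out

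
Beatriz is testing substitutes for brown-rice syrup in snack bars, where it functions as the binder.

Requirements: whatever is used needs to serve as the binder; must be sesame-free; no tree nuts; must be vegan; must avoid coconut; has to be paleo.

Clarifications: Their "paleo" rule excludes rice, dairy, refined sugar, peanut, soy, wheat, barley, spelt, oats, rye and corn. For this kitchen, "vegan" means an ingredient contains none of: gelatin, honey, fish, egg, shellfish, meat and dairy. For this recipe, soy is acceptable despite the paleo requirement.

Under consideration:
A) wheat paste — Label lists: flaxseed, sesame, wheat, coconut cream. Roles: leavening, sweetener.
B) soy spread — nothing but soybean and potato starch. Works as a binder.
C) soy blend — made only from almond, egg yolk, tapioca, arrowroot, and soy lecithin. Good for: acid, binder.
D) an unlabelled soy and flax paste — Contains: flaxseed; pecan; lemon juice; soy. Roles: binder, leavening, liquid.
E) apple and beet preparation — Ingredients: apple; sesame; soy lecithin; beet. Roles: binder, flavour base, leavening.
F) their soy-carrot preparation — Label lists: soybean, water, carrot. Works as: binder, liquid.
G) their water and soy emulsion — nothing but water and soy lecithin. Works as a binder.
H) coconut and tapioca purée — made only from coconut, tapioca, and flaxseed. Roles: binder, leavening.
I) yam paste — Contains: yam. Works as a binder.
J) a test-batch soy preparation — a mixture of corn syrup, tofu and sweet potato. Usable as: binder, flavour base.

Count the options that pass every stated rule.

4

A: not usable as a binder; has wheat, so not paleo (and 2 more) — no
B: soy is permitted under the paleo carve-out; nothing else excluded — keep
C: has egg yolk, so not vegan; has almond, so not tree-nut-free — reject
D: has pecan, so not tree-nut-free — no
E: has sesame, so not sesame-free — no
F: soy is permitted under the paleo carve-out; nothing else excluded — OK
G: soy is permitted under the paleo carve-out; nothing else excluded — OK
H: has coconut, so not coconut-free — out
I: all constraints satisfied — valid
J: has corn syrup, so not paleo — out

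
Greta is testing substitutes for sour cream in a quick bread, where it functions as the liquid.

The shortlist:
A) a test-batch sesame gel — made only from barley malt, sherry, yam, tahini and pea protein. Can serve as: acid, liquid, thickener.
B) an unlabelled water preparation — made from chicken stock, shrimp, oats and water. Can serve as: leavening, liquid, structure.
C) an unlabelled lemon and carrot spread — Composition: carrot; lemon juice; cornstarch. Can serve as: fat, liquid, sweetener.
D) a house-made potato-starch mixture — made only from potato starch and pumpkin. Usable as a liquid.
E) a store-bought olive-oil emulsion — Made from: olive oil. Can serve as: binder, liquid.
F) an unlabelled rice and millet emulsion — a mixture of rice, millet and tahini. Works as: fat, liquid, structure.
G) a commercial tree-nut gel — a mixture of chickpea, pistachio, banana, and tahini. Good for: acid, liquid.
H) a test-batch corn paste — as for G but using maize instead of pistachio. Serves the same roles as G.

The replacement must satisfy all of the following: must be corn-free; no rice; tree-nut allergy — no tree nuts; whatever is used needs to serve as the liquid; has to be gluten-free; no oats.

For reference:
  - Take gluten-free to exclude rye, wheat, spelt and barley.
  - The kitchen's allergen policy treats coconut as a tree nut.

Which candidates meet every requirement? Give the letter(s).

D, E

A: has barley malt, so not gluten-free — reject
B: has oats, so not oat-free — no
C: has cornstarch, so not corn-free — reject
D: works as a liquid, tree-nut-free, no oats — keep
E: every rule checks out — keep
F: has rice, so not rice-free — no
G: has pistachio, so not tree-nut-free — no
H: has maize, so not corn-free — no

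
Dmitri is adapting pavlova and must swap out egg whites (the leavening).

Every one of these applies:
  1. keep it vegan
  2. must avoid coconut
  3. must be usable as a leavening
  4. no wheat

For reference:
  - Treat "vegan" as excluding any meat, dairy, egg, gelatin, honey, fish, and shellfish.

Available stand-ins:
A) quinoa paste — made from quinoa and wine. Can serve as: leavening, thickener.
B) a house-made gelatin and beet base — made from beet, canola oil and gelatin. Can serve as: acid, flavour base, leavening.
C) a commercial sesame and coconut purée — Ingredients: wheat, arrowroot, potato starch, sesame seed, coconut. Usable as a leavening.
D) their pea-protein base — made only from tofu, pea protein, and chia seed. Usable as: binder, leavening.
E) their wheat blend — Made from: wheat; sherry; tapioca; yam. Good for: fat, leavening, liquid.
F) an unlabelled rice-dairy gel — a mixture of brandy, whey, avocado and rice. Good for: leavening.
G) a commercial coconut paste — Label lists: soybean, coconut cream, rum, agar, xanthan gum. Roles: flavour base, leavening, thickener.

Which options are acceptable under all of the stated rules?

A, D

A: only wine and quinoa; none excluded — valid
B: has gelatin, so not vegan — reject
C: has coconut, so not coconut-free; has wheat, so not wheat-free — reject
D: vegan, no wheat — keep
E: has wheat, so not wheat-free — reject
F: has whey, so not vegan — reject
G: has coconut cream, so not coconut-free — out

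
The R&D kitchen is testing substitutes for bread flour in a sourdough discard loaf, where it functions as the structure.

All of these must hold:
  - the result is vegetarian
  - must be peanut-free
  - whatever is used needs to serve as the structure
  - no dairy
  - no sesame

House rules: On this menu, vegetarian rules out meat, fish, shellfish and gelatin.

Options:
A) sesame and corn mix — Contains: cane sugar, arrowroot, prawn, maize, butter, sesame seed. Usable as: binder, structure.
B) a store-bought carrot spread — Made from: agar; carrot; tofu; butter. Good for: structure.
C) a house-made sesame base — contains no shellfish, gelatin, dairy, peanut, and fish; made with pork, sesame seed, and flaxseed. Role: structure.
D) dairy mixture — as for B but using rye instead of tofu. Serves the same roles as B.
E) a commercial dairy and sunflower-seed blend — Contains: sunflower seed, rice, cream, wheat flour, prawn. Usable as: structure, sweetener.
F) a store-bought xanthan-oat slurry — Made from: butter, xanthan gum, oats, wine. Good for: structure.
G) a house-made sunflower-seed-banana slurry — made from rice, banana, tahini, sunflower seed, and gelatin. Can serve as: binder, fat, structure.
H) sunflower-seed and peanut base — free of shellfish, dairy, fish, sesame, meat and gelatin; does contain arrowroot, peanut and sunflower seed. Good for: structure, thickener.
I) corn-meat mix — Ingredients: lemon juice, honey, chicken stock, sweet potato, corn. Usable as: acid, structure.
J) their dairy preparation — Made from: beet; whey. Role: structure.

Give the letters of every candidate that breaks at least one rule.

A: has prawn, so not vegetarian; has butter, so not dairy-free (and 1 more) — out
B: has butter, so not dairy-free — reject
C: has pork, so not vegetarian; has sesame seed, so not sesame-free — no
D: has butter, so not dairy-free — out
E: has prawn, so not vegetarian; has cream, so not dairy-free — reject
F: has butter, so not dairy-free — reject
G: has gelatin, so not vegetarian; has tahini, so not sesame-free — no
H: has peanut, so not peanut-free — reject
I: has chicken stock, so not vegetarian — reject
J: has whey, so not dairy-free — reject

A, B, C, D, E, F, G, H, I, J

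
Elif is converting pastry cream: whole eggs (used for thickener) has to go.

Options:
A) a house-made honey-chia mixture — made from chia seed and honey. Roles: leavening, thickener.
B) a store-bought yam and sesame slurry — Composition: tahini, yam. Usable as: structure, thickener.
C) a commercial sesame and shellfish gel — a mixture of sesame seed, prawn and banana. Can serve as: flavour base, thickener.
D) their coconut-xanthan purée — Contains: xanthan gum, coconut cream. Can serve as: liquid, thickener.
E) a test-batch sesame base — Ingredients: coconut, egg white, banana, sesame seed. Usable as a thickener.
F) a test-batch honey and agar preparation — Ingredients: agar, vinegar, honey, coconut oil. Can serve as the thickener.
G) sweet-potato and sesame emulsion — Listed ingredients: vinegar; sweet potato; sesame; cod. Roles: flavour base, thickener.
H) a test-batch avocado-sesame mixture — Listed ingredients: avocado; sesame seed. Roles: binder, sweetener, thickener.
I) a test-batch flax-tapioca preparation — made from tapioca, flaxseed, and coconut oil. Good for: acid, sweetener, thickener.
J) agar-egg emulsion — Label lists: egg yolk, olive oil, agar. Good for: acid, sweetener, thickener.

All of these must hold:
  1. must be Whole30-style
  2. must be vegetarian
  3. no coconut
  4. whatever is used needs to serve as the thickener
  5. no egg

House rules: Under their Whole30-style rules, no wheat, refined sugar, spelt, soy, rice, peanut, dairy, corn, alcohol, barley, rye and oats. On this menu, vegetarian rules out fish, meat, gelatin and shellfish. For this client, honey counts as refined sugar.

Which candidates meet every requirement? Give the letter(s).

A: has honey, so not Whole30-style — out
B: no coconut, vegetarian — keep
C: has prawn, so not vegetarian — out
D: has coconut cream, so not coconut-free — no
E: has coconut, so not coconut-free; has egg white, so not egg-free — reject
F: has honey, so not Whole30-style; has coconut oil, so not coconut-free — out
G: has cod, so not vegetarian — no
H: works as a thickener, vegetarian, Whole30-style — OK
I: has coconut oil, so not coconut-free — reject
J: has egg yolk, so not egg-free — out

B, H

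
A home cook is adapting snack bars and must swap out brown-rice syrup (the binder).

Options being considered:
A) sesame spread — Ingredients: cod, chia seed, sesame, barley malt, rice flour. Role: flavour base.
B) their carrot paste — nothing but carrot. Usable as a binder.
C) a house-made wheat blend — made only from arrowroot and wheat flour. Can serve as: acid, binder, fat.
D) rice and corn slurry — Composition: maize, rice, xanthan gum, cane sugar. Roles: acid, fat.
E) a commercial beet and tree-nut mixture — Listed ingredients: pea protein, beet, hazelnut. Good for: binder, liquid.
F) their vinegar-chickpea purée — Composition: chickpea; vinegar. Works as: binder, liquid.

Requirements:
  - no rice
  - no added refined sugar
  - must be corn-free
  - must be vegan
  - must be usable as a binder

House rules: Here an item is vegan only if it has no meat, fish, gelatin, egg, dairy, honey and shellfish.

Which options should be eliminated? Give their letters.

A, D

A: not usable as a binder; has cod, so not vegan (and 1 more) — reject
B: only carrot; none excluded — OK
C: every rule checks out — valid
D: not usable as a binder; has rice, so not rice-free (and 2 more) — no
E: works as a binder, vegan, no refined sugar — keep
F: only chickpea and vinegar; none excluded — valid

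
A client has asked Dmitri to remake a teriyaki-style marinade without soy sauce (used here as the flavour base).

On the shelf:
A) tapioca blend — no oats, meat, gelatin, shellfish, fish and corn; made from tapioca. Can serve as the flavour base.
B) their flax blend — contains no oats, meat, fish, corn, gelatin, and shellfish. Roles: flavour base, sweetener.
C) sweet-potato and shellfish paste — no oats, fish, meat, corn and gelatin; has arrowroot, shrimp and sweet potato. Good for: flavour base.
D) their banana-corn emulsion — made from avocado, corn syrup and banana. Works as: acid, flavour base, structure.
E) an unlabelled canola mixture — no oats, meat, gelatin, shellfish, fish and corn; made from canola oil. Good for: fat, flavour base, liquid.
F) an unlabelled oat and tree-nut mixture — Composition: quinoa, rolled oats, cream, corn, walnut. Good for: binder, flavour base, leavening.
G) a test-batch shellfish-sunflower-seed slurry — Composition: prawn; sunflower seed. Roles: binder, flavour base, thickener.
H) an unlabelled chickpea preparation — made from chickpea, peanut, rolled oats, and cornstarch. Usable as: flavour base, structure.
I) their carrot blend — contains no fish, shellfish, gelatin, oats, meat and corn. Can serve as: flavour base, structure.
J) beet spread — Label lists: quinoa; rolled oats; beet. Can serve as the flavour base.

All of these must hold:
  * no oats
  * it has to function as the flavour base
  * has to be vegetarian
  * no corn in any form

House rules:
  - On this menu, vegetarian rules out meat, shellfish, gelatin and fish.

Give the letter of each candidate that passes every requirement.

A: works as a flavour base, no oats, no corn — valid
B: works as a flavour base, no corn, vegetarian — keep
C: has shrimp, so not vegetarian — out
D: has corn syrup, so not corn-free — out
E: no oats, vegetarian — keep
F: has corn, so not corn-free; has rolled oats, so not oat-free — no
G: has prawn, so not vegetarian — out
H: has cornstarch, so not corn-free; has rolled oats, so not oat-free — reject
I: works as a flavour base, no oats, vegetarian — OK
J: has rolled oats, so not oat-free — no

A, B, E, I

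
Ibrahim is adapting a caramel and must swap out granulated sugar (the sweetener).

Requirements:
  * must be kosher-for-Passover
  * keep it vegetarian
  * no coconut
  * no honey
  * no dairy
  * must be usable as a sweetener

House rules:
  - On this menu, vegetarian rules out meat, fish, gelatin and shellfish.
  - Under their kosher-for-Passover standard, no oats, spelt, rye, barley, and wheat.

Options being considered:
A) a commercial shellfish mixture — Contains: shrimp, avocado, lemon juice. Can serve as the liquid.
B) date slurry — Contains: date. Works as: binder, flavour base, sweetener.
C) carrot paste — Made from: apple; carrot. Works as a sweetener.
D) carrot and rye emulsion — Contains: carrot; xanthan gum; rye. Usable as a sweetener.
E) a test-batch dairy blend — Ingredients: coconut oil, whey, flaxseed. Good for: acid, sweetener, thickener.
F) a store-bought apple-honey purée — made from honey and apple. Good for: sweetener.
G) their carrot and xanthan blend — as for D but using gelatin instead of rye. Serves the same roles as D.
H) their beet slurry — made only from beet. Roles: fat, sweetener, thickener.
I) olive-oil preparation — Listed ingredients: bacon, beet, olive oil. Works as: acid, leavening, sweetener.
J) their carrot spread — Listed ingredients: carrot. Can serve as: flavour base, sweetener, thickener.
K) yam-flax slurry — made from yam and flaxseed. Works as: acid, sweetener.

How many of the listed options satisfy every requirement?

5

A: not usable as a sweetener; has shrimp, so not vegetarian — reject
B: only date; none excluded — OK
C: only apple and carrot; none excluded — valid
D: has rye, so not kosher-for-Passover — no
E: has coconut oil, so not coconut-free; has whey, so not dairy-free — reject
F: has honey, so not honey-free — no
G: has gelatin, so not vegetarian — out
H: all constraints satisfied — OK
I: has bacon, so not vegetarian — out
J: only carrot; none excluded — OK
K: all constraints satisfied — keep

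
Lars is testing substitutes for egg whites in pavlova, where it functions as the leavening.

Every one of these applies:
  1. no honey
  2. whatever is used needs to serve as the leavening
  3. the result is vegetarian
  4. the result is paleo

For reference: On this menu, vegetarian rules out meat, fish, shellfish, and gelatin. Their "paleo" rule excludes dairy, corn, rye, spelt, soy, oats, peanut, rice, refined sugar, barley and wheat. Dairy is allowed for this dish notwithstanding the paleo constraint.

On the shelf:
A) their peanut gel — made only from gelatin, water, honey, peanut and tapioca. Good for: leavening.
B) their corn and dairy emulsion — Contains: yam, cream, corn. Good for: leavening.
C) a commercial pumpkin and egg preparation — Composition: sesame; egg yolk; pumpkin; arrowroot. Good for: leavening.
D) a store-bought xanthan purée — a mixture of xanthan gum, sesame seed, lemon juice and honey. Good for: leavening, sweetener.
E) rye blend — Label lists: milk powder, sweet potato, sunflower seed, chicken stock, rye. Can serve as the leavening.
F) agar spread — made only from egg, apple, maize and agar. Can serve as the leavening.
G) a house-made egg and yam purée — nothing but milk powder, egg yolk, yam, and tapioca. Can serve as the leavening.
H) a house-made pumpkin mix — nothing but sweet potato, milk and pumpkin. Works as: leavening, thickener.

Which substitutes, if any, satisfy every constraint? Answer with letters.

C, G, H

A: has gelatin, so not vegetarian; has peanut, so not paleo (and 1 more) — reject
B: has corn, so not paleo — no
C: egg yolk and sesame etc. — none of it excluded — keep
D: has honey, so not honey-free — no
E: has chicken stock, so not vegetarian; has rye, so not paleo — out
F: has maize, so not paleo — out
G: dairy is permitted under the paleo carve-out; nothing else excluded — keep
H: dairy is permitted under the paleo carve-out; nothing else excluded — keep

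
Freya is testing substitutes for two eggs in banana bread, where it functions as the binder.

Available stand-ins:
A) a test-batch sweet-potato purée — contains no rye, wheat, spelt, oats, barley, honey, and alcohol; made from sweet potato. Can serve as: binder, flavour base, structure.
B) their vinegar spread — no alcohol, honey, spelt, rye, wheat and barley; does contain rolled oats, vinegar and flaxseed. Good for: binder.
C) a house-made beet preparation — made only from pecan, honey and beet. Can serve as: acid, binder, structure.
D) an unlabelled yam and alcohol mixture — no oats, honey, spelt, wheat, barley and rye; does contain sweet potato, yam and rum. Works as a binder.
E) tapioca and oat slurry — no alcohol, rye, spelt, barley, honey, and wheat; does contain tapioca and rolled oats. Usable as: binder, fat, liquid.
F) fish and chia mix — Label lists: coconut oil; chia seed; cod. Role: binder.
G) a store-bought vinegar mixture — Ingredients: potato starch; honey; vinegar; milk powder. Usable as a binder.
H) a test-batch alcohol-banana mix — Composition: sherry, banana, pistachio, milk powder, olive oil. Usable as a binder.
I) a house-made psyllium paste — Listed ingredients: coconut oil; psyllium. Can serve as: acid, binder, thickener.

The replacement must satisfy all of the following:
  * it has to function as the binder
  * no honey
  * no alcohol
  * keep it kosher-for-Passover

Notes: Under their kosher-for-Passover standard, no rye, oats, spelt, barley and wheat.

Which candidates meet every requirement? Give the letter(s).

A, F, I

A: works as a binder, kosher-for-Passover, no honey — keep
B: has rolled oats, so not kosher-for-Passover — reject
C: has honey, so not honey-free — reject
D: has rum, so not alcohol-free — no
E: has rolled oats, so not kosher-for-Passover — no
F: nothing on the exclusion list — keep
G: has honey, so not honey-free — no
H: has sherry, so not alcohol-free — no
I: only coconut oil and psyllium; none excluded — OK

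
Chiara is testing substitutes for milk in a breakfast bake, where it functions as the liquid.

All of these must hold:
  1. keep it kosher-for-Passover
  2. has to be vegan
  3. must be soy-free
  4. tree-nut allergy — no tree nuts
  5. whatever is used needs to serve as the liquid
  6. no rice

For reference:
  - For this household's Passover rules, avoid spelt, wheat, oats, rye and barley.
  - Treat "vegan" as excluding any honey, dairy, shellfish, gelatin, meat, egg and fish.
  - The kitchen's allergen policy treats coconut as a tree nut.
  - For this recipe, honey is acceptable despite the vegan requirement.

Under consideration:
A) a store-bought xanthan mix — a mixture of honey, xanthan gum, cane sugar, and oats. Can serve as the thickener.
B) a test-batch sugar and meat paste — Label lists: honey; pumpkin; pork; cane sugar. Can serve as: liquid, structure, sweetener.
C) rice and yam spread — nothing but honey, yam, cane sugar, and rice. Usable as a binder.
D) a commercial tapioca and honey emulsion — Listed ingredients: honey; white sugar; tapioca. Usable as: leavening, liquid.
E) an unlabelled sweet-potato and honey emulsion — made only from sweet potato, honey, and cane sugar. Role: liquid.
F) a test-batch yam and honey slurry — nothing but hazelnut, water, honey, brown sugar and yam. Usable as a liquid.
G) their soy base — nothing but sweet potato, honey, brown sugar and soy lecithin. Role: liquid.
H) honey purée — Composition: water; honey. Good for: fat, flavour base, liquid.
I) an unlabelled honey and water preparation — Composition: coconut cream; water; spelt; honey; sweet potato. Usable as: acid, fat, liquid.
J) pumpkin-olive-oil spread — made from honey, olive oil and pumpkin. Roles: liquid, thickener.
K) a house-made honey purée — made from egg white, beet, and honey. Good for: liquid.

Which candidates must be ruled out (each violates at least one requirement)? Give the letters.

A, B, C, F, G, I, K

A: not usable as a liquid; has oats, so not kosher-for-Passover — no
B: has pork, so not vegan — no
C: not usable as a liquid; has rice, so not rice-free — no
D: honey is permitted under the vegan carve-out; nothing else excluded — keep
E: honey is permitted under the vegan carve-out; nothing else excluded — OK
F: has hazelnut, so not tree-nut-free — reject
G: has soy lecithin, so not soy-free — reject
H: honey is permitted under the vegan carve-out; nothing else excluded — valid
I: has spelt, so not kosher-for-Passover; has coconut cream, so not tree-nut-free — reject
J: honey is permitted under the vegan carve-out; nothing else excluded — valid
K: has egg white, so not vegan — out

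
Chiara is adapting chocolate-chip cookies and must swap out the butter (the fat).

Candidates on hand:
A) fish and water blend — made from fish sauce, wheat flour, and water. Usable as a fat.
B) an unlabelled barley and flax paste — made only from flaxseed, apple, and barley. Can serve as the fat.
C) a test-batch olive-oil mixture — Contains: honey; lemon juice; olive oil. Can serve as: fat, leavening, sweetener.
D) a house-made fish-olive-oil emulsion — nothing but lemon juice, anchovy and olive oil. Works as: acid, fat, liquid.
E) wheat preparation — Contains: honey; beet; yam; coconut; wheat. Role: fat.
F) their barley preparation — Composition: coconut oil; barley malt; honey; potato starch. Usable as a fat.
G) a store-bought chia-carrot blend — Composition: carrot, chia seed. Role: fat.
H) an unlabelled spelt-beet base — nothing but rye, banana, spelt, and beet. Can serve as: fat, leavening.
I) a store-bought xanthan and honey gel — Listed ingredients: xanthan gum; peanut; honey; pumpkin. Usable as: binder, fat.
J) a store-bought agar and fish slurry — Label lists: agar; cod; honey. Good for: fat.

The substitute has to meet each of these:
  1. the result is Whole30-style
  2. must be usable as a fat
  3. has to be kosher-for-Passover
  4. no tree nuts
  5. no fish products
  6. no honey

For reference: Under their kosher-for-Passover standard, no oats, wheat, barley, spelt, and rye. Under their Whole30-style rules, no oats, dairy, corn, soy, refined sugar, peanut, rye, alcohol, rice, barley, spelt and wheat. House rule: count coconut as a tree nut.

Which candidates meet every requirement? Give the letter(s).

A: has wheat flour, so not kosher-for-Passover; has wheat flour, so not Whole30-style (and 1 more) — no
B: has barley, so not kosher-for-Passover; has barley, so not Whole30-style — no
C: has honey, so not honey-free — no
D: has anchovy, so not fish-free — reject
E: has wheat, so not kosher-for-Passover; has wheat, so not Whole30-style (and 2 more) — reject
F: has barley malt, so not kosher-for-Passover; has barley malt, so not Whole30-style (and 2 more) — no
G: works as a fat, tree-nut-free, no fish — OK
H: has rye, so not kosher-for-Passover; has rye, so not Whole30-style — out
I: has peanut, so not Whole30-style; has honey, so not honey-free — no
J: has honey, so not honey-free; has cod, so not fish-free — out

G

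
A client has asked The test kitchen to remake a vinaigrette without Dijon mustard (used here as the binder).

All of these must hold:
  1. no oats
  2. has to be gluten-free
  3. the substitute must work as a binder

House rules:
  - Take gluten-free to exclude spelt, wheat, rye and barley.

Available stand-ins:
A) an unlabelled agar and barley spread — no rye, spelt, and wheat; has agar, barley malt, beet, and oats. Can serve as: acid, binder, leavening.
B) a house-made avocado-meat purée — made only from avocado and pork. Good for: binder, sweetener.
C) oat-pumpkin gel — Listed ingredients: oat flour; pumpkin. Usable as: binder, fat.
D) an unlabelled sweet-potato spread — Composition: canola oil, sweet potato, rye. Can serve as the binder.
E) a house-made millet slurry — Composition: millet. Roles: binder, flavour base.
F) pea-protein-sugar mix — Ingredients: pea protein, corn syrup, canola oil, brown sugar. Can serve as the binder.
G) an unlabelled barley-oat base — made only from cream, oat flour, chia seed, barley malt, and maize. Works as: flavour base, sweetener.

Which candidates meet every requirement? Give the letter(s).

A: has barley malt, so not gluten-free; has oats, so not oat-free — no
B: nothing on the exclusion list — keep
C: has oat flour, so not oat-free — out
D: has rye, so not gluten-free — reject
E: only millet; none excluded — keep
F: corn syrup and brown sugar etc. — none of it excluded — valid
G: not usable as a binder; has barley malt, so not gluten-free (and 1 more) — out

B, E, F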